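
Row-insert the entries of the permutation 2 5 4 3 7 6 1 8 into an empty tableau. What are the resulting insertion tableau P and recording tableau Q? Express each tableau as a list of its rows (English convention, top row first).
P = [[1, 3, 6, 8], [2, 7], [4], [5]], Q = [[1, 2, 5, 8], [3, 6], [4], [7]]

Insert each entry of the permutation into P by Schensted row insertion, recording in Q the position of each new cell.

Insert 2: appended to row 1. P = [[2]].
Insert 5: appended to row 1. P = [[2, 5]].
Insert 4: 4 bumps 5 from row 1; 5 starts row 2. P = [[2, 4], [5]].
Insert 3: 3 bumps 4 from row 1; 4 bumps 5 from row 2; 5 starts row 3. P = [[2, 3], [4], [5]].
Insert 7: appended to row 1. P = [[2, 3, 7], [4], [5]].
Insert 6: 6 bumps 7 from row 1; 7 appends to row 2. P = [[2, 3, 6], [4, 7], [5]].
Insert 1: 1 bumps 2 from row 1; 2 bumps 4 from row 2; 4 bumps 5 from row 3; 5 starts row 4. P = [[1, 3, 6], [2, 7], [4], [5]].
Insert 8: appended to row 1. P = [[1, 3, 6, 8], [2, 7], [4], [5]].

So P = [[1, 3, 6, 8], [2, 7], [4], [5]], Q = [[1, 2, 5, 8], [3, 6], [4], [7]].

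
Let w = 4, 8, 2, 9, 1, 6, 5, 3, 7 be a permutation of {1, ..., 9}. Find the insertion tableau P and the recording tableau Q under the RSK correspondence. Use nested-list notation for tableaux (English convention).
P = [[1, 3, 7], [2, 5, 9], [4, 6], [8]], Q = [[1, 2, 4], [3, 6, 9], [5, 7], [8]]

Insert each entry of the permutation into P by Schensted row insertion, recording in Q the position of each new cell.

After inserting 4: P = [[4]].
After inserting 8: P = [[4, 8]].
After inserting 2: P = [[2, 8], [4]].
After inserting 9: P = [[2, 8, 9], [4]].
After inserting 1: P = [[1, 8, 9], [2], [4]].
After inserting 6: P = [[1, 6, 9], [2, 8], [4]].
After inserting 5: P = [[1, 5, 9], [2, 6], [4, 8]].
After inserting 3: P = [[1, 3, 9], [2, 5], [4, 6], [8]].
After inserting 7: P = [[1, 3, 7], [2, 5, 9], [4, 6], [8]].

So P = [[1, 3, 7], [2, 5, 9], [4, 6], [8]], Q = [[1, 2, 4], [3, 6, 9], [5, 7], [8]].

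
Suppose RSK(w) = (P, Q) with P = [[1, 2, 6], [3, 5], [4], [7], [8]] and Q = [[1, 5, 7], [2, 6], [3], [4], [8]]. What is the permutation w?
8 7 4 1 5 3 6 2

Reverse the RSK construction: for i from n down to 1, find the cell of Q containing i, remove the entry at that cell from P, and reverse-bump it up through P; the value ejected from row 1 is w(i).

Step i=8: Q has 8 at row 5, column 1; remove 8 from row 5 of P and reverse-bump: 8 enters row 4 and ejects 7; 7 enters row 3 and ejects 4; 4 enters row 2 and ejects 3; 3 enters row 1 and ejects 2. So w(8) = 2. P is now [[1, 3, 6], [4, 5], [7], [8]].
Step i=7: Q has 7 at row 1, column 3; remove that cell from P, ejecting 6. So w(7) = 6. P is now [[1, 3], [4, 5], [7], [8]].
Step i=6: Q has 6 at row 2, column 2; remove 5 from row 2 of P and reverse-bump: 5 enters row 1 and ejects 3. So w(6) = 3. P is now [[1, 5], [4], [7], [8]].
Step i=5: Q has 5 at row 1, column 2; remove that cell from P, ejecting 5. So w(5) = 5. P is now [[1], [4], [7], [8]].
Step i=4: Q has 4 at row 4, column 1; remove 8 from row 4 of P and reverse-bump: 8 enters row 3 and ejects 7; 7 enters row 2 and ejects 4; 4 enters row 1 and ejects 1. So w(4) = 1. P is now [[4], [7], [8]].
Step i=3: Q has 3 at row 3, column 1; remove 8 from row 3 of P and reverse-bump: 8 enters row 2 and ejects 7; 7 enters row 1 and ejects 4. So w(3) = 4. P is now [[7], [8]].
Step i=2: Q has 2 at row 2, column 1; remove 8 from row 2 of P and reverse-bump: 8 enters row 1 and ejects 7. So w(2) = 7. P is now [[8]].
Step i=1: Q has 1 at row 1, column 1; remove that cell from P, ejecting 8. So w(1) = 8. P is now [].

So w = 8 7 4 1 5 3 6 2.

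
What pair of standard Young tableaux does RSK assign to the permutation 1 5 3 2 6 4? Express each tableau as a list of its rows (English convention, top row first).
Insert each entry of the permutation into P by Schensted row insertion, recording in Q the position of each new cell.

After inserting 1: P = [[1]].
After inserting 5: P = [[1, 5]].
After inserting 3: P = [[1, 3], [5]].
After inserting 2: P = [[1, 2], [3], [5]].
After inserting 6: P = [[1, 2, 6], [3], [5]].
After inserting 4: P = [[1, 2, 4], [3, 6], [5]].

So P = [[1, 2, 4], [3, 6], [5]], Q = [[1, 2, 5], [3, 6], [4]].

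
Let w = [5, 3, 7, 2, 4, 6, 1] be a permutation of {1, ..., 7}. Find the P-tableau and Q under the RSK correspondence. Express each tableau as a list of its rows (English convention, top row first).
Insert each entry of the permutation into P by Schensted row insertion, recording in Q the position of each new cell.

Insert 5: appended to row 1. P = [[5]].
Insert 3: 3 bumps 5 from row 1; 5 starts row 2. P = [[3], [5]].
Insert 7: appended to row 1. P = [[3, 7], [5]].
Insert 2: 2 bumps 3 from row 1; 3 bumps 5 from row 2; 5 starts row 3. P = [[2, 7], [3], [5]].
Insert 4: 4 bumps 7 from row 1; 7 appends to row 2. P = [[2, 4], [3, 7], [5]].
Insert 6: appended to row 1. P = [[2, 4, 6], [3, 7], [5]].
Insert 1: 1 bumps 2 from row 1; 2 bumps 3 from row 2; 3 bumps 5 from row 3; 5 starts row 4. P = [[1, 4, 6], [2, 7], [3], [5]].

So P = [[1, 4, 6], [2, 7], [3], [5]], Q = [[1, 3, 6], [2, 5], [4], [7]].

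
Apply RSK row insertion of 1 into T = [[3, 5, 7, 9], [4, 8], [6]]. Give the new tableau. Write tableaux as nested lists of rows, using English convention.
In row 1, 1 replaces 3 (the leftmost entry greater than 1); 3 is bumped to row 2. In row 2, 3 replaces 4 (the leftmost entry greater than 3); 4 is bumped to row 3. In row 3, 4 replaces 6 (the leftmost entry greater than 4); 6 is bumped to row 4. 6 starts a new row 4. The new tableau is [[1, 5, 7, 9], [3, 8], [4], [6]].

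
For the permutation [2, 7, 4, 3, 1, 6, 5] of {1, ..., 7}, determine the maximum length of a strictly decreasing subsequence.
4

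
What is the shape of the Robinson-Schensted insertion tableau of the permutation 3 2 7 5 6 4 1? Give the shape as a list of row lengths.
[3, 2, 1, 1]

Row-insert each entry into an empty tableau.

After inserting 3: P = [[3]].
After inserting 2: P = [[2], [3]].
After inserting 7: P = [[2, 7], [3]].
After inserting 5: P = [[2, 5], [3, 7]].
After inserting 6: P = [[2, 5, 6], [3, 7]].
After inserting 4: P = [[2, 4, 6], [3, 5], [7]].
After inserting 1: P = [[1, 4, 6], [2, 5], [3], [7]].

The final insertion tableau P = [[1, 4, 6], [2, 5], [3], [7]] has shape [3, 2, 1, 1].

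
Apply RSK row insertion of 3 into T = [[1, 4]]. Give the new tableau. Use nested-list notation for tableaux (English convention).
In row 1, 3 replaces 4 (the leftmost entry greater than 3); 4 is bumped to row 2. 4 starts a new row 2. The new tableau is [[1, 3], [4]].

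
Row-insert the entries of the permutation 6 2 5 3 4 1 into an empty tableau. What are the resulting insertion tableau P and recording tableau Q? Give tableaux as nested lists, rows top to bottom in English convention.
P = [[1, 3, 4], [2], [5], [6]], Q = [[1, 3, 5], [2], [4], [6]]

Insert each entry of the permutation into P by Schensted row insertion, recording in Q the position of each new cell.

Insert 6: appended to row 1. P = [[6]].
Insert 2: 2 bumps 6 from row 1; 6 starts row 2. P = [[2], [6]].
Insert 5: appended to row 1. P = [[2, 5], [6]].
Insert 3: 3 bumps 5 from row 1; 5 bumps 6 from row 2; 6 starts row 3. P = [[2, 3], [5], [6]].
Insert 4: appended to row 1. P = [[2, 3, 4], [5], [6]].
Insert 1: 1 bumps 2 from row 1; 2 bumps 5 from row 2; 5 bumps 6 from row 3; 6 starts row 4. P = [[1, 3, 4], [2], [5], [6]].

So P = [[1, 3, 4], [2], [5], [6]], Q = [[1, 3, 5], [2], [4], [6]].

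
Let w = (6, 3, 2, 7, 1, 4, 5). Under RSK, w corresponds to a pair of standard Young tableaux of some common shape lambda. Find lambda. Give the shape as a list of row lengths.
[3, 2, 1, 1]

Row-insert each entry into an empty tableau.

After inserting 6: P = [[6]].
After inserting 3: P = [[3], [6]].
After inserting 2: P = [[2], [3], [6]].
After inserting 7: P = [[2, 7], [3], [6]].
After inserting 1: P = [[1, 7], [2], [3], [6]].
After inserting 4: P = [[1, 4], [2, 7], [3], [6]].
After inserting 5: P = [[1, 4, 5], [2, 7], [3], [6]].

The final insertion tableau P = [[1, 4, 5], [2, 7], [3], [6]] has shape [3, 2, 1, 1].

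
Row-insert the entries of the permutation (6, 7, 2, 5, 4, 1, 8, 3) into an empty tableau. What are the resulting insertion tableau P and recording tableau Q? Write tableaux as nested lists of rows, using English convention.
Insert each entry of the permutation into P by Schensted row insertion, recording in Q the position of each new cell.

Insert 6: appended to row 1. P = [[6]], Q = [[1]].
Insert 7: appended to row 1. P = [[6, 7]], Q = [[1, 2]].
Insert 2: 2 bumps 6 from row 1; 6 starts row 2. P = [[2, 7], [6]], Q = [[1, 2], [3]].
Insert 5: 5 bumps 7 from row 1; 7 appends to row 2. P = [[2, 5], [6, 7]], Q = [[1, 2], [3, 4]].
Insert 4: 4 bumps 5 from row 1; 5 bumps 6 from row 2; 6 starts row 3. P = [[2, 4], [5, 7], [6]], Q = [[1, 2], [3, 4], [5]].
Insert 1: 1 bumps 2 from row 1; 2 bumps 5 from row 2; 5 bumps 6 from row 3; 6 starts row 4. P = [[1, 4], [2, 7], [5], [6]], Q = [[1, 2], [3, 4], [5], [6]].
Insert 8: appended to row 1. P = [[1, 4, 8], [2, 7], [5], [6]], Q = [[1, 2, 7], [3, 4], [5], [6]].
Insert 3: 3 bumps 4 from row 1; 4 bumps 7 from row 2; 7 appends to row 3. P = [[1, 3, 8], [2, 4], [5, 7], [6]], Q = [[1, 2, 7], [3, 4], [5, 8], [6]].

So P = [[1, 3, 8], [2, 4], [5, 7], [6]], Q = [[1, 2, 7], [3, 4], [5, 8], [6]].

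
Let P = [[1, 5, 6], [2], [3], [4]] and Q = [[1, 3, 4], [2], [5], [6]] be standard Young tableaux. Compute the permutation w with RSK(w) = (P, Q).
4 3 5 6 2 1

Reverse the RSK construction: for i from n down to 1, find the cell of Q containing i, remove the entry at that cell from P, and reverse-bump it up through P; the value ejected from row 1 is w(i).

Step i=6: Q has 6 at row 4, column 1; remove 4 from row 4 of P and reverse-bump: 4 enters row 3 and ejects 3; 3 enters row 2 and ejects 2; 2 enters row 1 and ejects 1. So w(6) = 1. P is now [[2, 5, 6], [3], [4]].
Step i=5: Q has 5 at row 3, column 1; remove 4 from row 3 of P and reverse-bump: 4 enters row 2 and ejects 3; 3 enters row 1 and ejects 2. So w(5) = 2. P is now [[3, 5, 6], [4]].
Step i=4: Q has 4 at row 1, column 3; remove that cell from P, ejecting 6. So w(4) = 6. P is now [[3, 5], [4]].
Step i=3: Q has 3 at row 1, column 2; remove that cell from P, ejecting 5. So w(3) = 5. P is now [[3], [4]].
Step i=2: Q has 2 at row 2, column 1; remove 4 from row 2 of P and reverse-bump: 4 enters row 1 and ejects 3. So w(2) = 3. P is now [[4]].
Step i=1: Q has 1 at row 1, column 1; remove that cell from P, ejecting 4. So w(1) = 4. P is now [].

So w = 4 3 5 6 2 1.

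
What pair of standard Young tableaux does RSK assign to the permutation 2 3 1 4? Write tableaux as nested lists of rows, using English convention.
P = [[1, 3, 4], [2]], Q = [[1, 2, 4], [3]]

Insert each entry of the permutation into P by Schensted row insertion, recording in Q the position of each new cell.

After inserting 2: P = [[2]].
After inserting 3: P = [[2, 3]].
After inserting 1: P = [[1, 3], [2]].
After inserting 4: P = [[1, 3, 4], [2]].

So P = [[1, 3, 4], [2]], Q = [[1, 2, 4], [3]].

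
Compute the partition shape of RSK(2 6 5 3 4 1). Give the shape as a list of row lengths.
[3, 1, 1, 1]

RSK row insertion gives P = [[1, 3, 4], [2], [5], [6]], which has shape [3, 1, 1, 1].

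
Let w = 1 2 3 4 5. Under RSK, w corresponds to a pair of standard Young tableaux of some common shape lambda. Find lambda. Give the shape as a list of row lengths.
[5]

RSK row insertion gives P = [[1, 2, 3, 4, 5]], which has shape [5].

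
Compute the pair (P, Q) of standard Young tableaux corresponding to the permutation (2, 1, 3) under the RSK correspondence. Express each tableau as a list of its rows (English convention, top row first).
P = [[1, 3], [2]], Q = [[1, 3], [2]]

Insert each entry of the permutation into P by Schensted row insertion, recording in Q the position of each new cell.

Insert 2: appended to row 1. P = [[2]], Q = [[1]].
Insert 1: 1 bumps 2 from row 1; 2 starts row 2. P = [[1], [2]], Q = [[1], [2]].
Insert 3: appended to row 1. P = [[1, 3], [2]], Q = [[1, 3], [2]].

So P = [[1, 3], [2]], Q = [[1, 3], [2]].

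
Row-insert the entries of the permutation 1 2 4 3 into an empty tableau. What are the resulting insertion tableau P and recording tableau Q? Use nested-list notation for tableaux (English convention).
Insert each entry of the permutation into P by Schensted row insertion, recording in Q the position of each new cell.

Insert 1: appended to row 1. P = [[1]], Q = [[1]].
Insert 2: appended to row 1. P = [[1, 2]], Q = [[1, 2]].
Insert 4: appended to row 1. P = [[1, 2, 4]], Q = [[1, 2, 3]].
Insert 3: 3 bumps 4 from row 1; 4 starts row 2. P = [[1, 2, 3], [4]], Q = [[1, 2, 3], [4]].

So P = [[1, 2, 3], [4]], Q = [[1, 2, 3], [4]].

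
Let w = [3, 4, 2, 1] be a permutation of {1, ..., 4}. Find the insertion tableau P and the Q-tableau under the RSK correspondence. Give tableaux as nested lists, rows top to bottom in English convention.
Insert each entry of the permutation into P by Schensted row insertion, recording in Q the position of each new cell.

Insert 3: appended to row 1. P = [[3]].
Insert 4: appended to row 1. P = [[3, 4]].
Insert 2: 2 bumps 3 from row 1; 3 starts row 2. P = [[2, 4], [3]].
Insert 1: 1 bumps 2 from row 1; 2 bumps 3 from row 2; 3 starts row 3. P = [[1, 4], [2], [3]].

So P = [[1, 4], [2], [3]], Q = [[1, 2], [3], [4]].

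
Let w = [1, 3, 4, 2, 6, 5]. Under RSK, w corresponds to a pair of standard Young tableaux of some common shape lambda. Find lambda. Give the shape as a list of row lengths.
Row-insert each entry into an empty tableau.

After inserting 1: P = [[1]].
After inserting 3: P = [[1, 3]].
After inserting 4: P = [[1, 3, 4]].
After inserting 2: P = [[1, 2, 4], [3]].
After inserting 6: P = [[1, 2, 4, 6], [3]].
After inserting 5: P = [[1, 2, 4, 5], [3, 6]].

The final insertion tableau P = [[1, 2, 4, 5], [3, 6]] has shape [4, 2].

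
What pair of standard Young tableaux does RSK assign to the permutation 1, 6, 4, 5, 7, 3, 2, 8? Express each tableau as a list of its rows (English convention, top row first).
Insert each entry of the permutation into P by Schensted row insertion, recording in Q the position of each new cell.

Insert 1: appended to row 1. P = [[1]].
Insert 6: appended to row 1. P = [[1, 6]].
Insert 4: 4 bumps 6 from row 1; 6 starts row 2. P = [[1, 4], [6]].
Insert 5: appended to row 1. P = [[1, 4, 5], [6]].
Insert 7: appended to row 1. P = [[1, 4, 5, 7], [6]].
Insert 3: 3 bumps 4 from row 1; 4 bumps 6 from row 2; 6 starts row 3. P = [[1, 3, 5, 7], [4], [6]].
Insert 2: 2 bumps 3 from row 1; 3 bumps 4 from row 2; 4 bumps 6 from row 3; 6 starts row 4. P = [[1, 2, 5, 7], [3], [4], [6]].
Insert 8: appended to row 1. P = [[1, 2, 5, 7, 8], [3], [4], [6]].

So P = [[1, 2, 5, 7, 8], [3], [4], [6]], Q = [[1, 2, 4, 5, 8], [3], [6], [7]].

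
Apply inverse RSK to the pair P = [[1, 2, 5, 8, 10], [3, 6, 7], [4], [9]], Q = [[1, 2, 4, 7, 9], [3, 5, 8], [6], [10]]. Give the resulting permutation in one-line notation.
Reverse the RSK construction: for i from n down to 1, find the cell of Q containing i, remove the entry at that cell from P, and reverse-bump it up through P; the value ejected from row 1 is w(i).

Step i=10: Q has 10 at row 4, column 1; remove 9 from row 4 of P and reverse-bump: 9 enters row 3 and ejects 4; 4 enters row 2 and ejects 3; 3 enters row 1 and ejects 2. So w(10) = 2. P is now [[1, 3, 5, 8, 10], [4, 6, 7], [9]].
Step i=9: Q has 9 at row 1, column 5; remove that cell from P, ejecting 10. So w(9) = 10. P is now [[1, 3, 5, 8], [4, 6, 7], [9]].
Step i=8: Q has 8 at row 2, column 3; remove 7 from row 2 of P and reverse-bump: 7 enters row 1 and ejects 5. So w(8) = 5. P is now [[1, 3, 7, 8], [4, 6], [9]].
Step i=7: Q has 7 at row 1, column 4; remove that cell from P, ejecting 8. So w(7) = 8. P is now [[1, 3, 7], [4, 6], [9]].
Step i=6: Q has 6 at row 3, column 1; remove 9 from row 3 of P and reverse-bump: 9 enters row 2 and ejects 6; 6 enters row 1 and ejects 3. So w(6) = 3. P is now [[1, 6, 7], [4, 9]].
Step i=5: Q has 5 at row 2, column 2; remove 9 from row 2 of P and reverse-bump: 9 enters row 1 and ejects 7. So w(5) = 7. P is now [[1, 6, 9], [4]].
Step i=4: Q has 4 at row 1, column 3; remove that cell from P, ejecting 9. So w(4) = 9. P is now [[1, 6], [4]].
Step i=3: Q has 3 at row 2, column 1; remove 4 from row 2 of P and reverse-bump: 4 enters row 1 and ejects 1. So w(3) = 1. P is now [[4, 6]].
Step i=2: Q has 2 at row 1, column 2; remove that cell from P, ejecting 6. So w(2) = 6. P is now [[4]].
Step i=1: Q has 1 at row 1, column 1; remove that cell from P, ejecting 4. So w(1) = 4. P is now [].

So w = 4 6 1 9 7 3 8 5 10 2.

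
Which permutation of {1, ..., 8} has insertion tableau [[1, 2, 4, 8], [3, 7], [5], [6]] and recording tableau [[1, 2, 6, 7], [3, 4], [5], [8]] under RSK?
6 7 1 5 3 4 8 2

Reverse the RSK construction: for i from n down to 1, find the cell of Q containing i, remove the entry at that cell from P, and reverse-bump it up through P; the value ejected from row 1 is w(i).

Step i=8: Q has 8 at row 4, column 1; remove 6 from row 4 of P and reverse-bump: 6 enters row 3 and ejects 5; 5 enters row 2 and ejects 3; 3 enters row 1 and ejects 2. So w(8) = 2. P is now [[1, 3, 4, 8], [5, 7], [6]].
Step i=7: Q has 7 at row 1, column 4; remove that cell from P, ejecting 8. So w(7) = 8. P is now [[1, 3, 4], [5, 7], [6]].
Step i=6: Q has 6 at row 1, column 3; remove that cell from P, ejecting 4. So w(6) = 4. P is now [[1, 3], [5, 7], [6]].
Step i=5: Q has 5 at row 3, column 1; remove 6 from row 3 of P and reverse-bump: 6 enters row 2 and ejects 5; 5 enters row 1 and ejects 3. So w(5) = 3. P is now [[1, 5], [6, 7]].
Step i=4: Q has 4 at row 2, column 2; remove 7 from row 2 of P and reverse-bump: 7 enters row 1 and ejects 5. So w(4) = 5. P is now [[1, 7], [6]].
Step i=3: Q has 3 at row 2, column 1; remove 6 from row 2 of P and reverse-bump: 6 enters row 1 and ejects 1. So w(3) = 1. P is now [[6, 7]].
Step i=2: Q has 2 at row 1, column 2; remove that cell from P, ejecting 7. So w(2) = 7. P is now [[6]].
Step i=1: Q has 1 at row 1, column 1; remove that cell from P, ejecting 6. So w(1) = 6. P is now [].

So w = 6 7 1 5 3 4 8 2.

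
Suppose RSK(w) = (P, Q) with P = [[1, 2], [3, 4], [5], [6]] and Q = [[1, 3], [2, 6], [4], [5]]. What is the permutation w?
6 3 5 4 1 2

Reverse the RSK construction: for i from n down to 1, find the cell of Q containing i, remove the entry at that cell from P, and reverse-bump it up through P; the value ejected from row 1 is w(i).

Step i=6: Q has 6 at row 2, column 2; remove 4 from row 2 of P and reverse-bump: 4 enters row 1 and ejects 2. So w(6) = 2. P is now [[1, 4], [3], [5], [6]].
Step i=5: Q has 5 at row 4, column 1; remove 6 from row 4 of P and reverse-bump: 6 enters row 3 and ejects 5; 5 enters row 2 and ejects 3; 3 enters row 1 and ejects 1. So w(5) = 1. P is now [[3, 4], [5], [6]].
Step i=4: Q has 4 at row 3, column 1; remove 6 from row 3 of P and reverse-bump: 6 enters row 2 and ejects 5; 5 enters row 1 and ejects 4. So w(4) = 4. P is now [[3, 5], [6]].
Step i=3: Q has 3 at row 1, column 2; remove that cell from P, ejecting 5. So w(3) = 5. P is now [[3], [6]].
Step i=2: Q has 2 at row 2, column 1; remove 6 from row 2 of P and reverse-bump: 6 enters row 1 and ejects 3. So w(2) = 3. P is now [[6]].
Step i=1: Q has 1 at row 1, column 1; remove that cell from P, ejecting 6. So w(1) = 6. P is now [].

So w = 6 3 5 4 1 2.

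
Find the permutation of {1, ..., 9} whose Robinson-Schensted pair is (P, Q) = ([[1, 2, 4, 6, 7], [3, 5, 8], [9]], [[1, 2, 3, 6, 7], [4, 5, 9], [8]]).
Reverse RSK: for i = n, n-1, ..., 1, locate i in Q, remove the corresponding corner cell from P, and reverse-bump its entry up through P; the value ejected from row 1 is w(i).

So w = 1 3 9 2 5 6 8 4 7.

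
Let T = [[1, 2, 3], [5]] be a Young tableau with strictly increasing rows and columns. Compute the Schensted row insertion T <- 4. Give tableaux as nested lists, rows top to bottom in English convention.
[[1, 2, 3, 4], [5]]

4 is larger than every entry of row 1, so it is appended to row 1. The new tableau is [[1, 2, 3, 4], [5]].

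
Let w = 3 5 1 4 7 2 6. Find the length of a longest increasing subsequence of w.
3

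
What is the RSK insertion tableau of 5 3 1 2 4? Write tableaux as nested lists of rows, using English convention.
After inserting 5: P = [[5]].
After inserting 3: P = [[3], [5]].
After inserting 1: P = [[1], [3], [5]].
After inserting 2: P = [[1, 2], [3], [5]].
After inserting 4: P = [[1, 2, 4], [3], [5]].

So P = [[1, 2, 4], [3], [5]].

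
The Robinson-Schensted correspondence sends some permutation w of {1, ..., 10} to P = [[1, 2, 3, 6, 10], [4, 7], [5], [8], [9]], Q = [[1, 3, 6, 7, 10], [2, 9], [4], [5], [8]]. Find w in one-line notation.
9 1 8 5 2 4 7 3 6 10

Reverse the RSK construction: for i from n down to 1, find the cell of Q containing i, remove the entry at that cell from P, and reverse-bump it up through P; the value ejected from row 1 is w(i).

Step i=10: Q has 10 at row 1, column 5; remove that cell from P, ejecting 10. So w(10) = 10. P is now [[1, 2, 3, 6], [4, 7], [5], [8], [9]].
Step i=9: Q has 9 at row 2, column 2; remove 7 from row 2 of P and reverse-bump: 7 enters row 1 and ejects 6. So w(9) = 6. P is now [[1, 2, 3, 7], [4], [5], [8], [9]].
Step i=8: Q has 8 at row 5, column 1; remove 9 from row 5 of P and reverse-bump: 9 enters row 4 and ejects 8; 8 enters row 3 and ejects 5; 5 enters row 2 and ejects 4; 4 enters row 1 and ejects 3. So w(8) = 3. P is now [[1, 2, 4, 7], [5], [8], [9]].
Step i=7: Q has 7 at row 1, column 4; remove that cell from P, ejecting 7. So w(7) = 7. P is now [[1, 2, 4], [5], [8], [9]].
Step i=6: Q has 6 at row 1, column 3; remove that cell from P, ejecting 4. So w(6) = 4. P is now [[1, 2], [5], [8], [9]].
Step i=5: Q has 5 at row 4, column 1; remove 9 from row 4 of P and reverse-bump: 9 enters row 3 and ejects 8; 8 enters row 2 and ejects 5; 5 enters row 1 and ejects 2. So w(5) = 2. P is now [[1, 5], [8], [9]].
Step i=4: Q has 4 at row 3, column 1; remove 9 from row 3 of P and reverse-bump: 9 enters row 2 and ejects 8; 8 enters row 1 and ejects 5. So w(4) = 5. P is now [[1, 8], [9]].
Step i=3: Q has 3 at row 1, column 2; remove that cell from P, ejecting 8. So w(3) = 8. P is now [[1], [9]].
Step i=2: Q has 2 at row 2, column 1; remove 9 from row 2 of P and reverse-bump: 9 enters row 1 and ejects 1. So w(2) = 1. P is now [[9]].
Step i=1: Q has 1 at row 1, column 1; remove that cell from P, ejecting 9. So w(1) = 9. P is now [].

So w = 9 1 8 5 2 4 7 3 6 10.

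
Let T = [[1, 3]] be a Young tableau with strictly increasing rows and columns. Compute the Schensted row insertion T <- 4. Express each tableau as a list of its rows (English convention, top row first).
4 is larger than every entry of row 1, so it is appended to row 1. The new tableau is [[1, 3, 4]].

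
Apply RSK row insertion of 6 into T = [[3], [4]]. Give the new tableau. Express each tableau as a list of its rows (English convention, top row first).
6 is larger than every entry of row 1, so it is appended to row 1. The new tableau is [[3, 6], [4]].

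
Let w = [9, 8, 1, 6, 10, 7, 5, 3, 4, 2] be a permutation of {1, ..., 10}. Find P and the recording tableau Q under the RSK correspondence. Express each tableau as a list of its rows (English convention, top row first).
Insert each entry of the permutation into P by Schensted row insertion, recording in Q the position of each new cell.

After inserting 9: P = [[9]].
After inserting 8: P = [[8], [9]].
After inserting 1: P = [[1], [8], [9]].
After inserting 6: P = [[1, 6], [8], [9]].
After inserting 10: P = [[1, 6, 10], [8], [9]].
After inserting 7: P = [[1, 6, 7], [8, 10], [9]].
After inserting 5: P = [[1, 5, 7], [6, 10], [8], [9]].
After inserting 3: P = [[1, 3, 7], [5, 10], [6], [8], [9]].
After inserting 4: P = [[1, 3, 4], [5, 7], [6, 10], [8], [9]].
After inserting 2: P = [[1, 2, 4], [3, 7], [5, 10], [6], [8], [9]].

So P = [[1, 2, 4], [3, 7], [5, 10], [6], [8], [9]], Q = [[1, 4, 5], [2, 6], [3, 9], [7], [8], [10]].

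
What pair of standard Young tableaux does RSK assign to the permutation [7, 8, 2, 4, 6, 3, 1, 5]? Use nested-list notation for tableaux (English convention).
P = [[1, 3, 5], [2, 6], [4, 8], [7]], Q = [[1, 2, 5], [3, 4], [6, 8], [7]]

Insert each entry of the permutation into P by Schensted row insertion, recording in Q the position of each new cell.

Insert 7: appended to row 1. P = [[7]].
Insert 8: appended to row 1. P = [[7, 8]].
Insert 2: 2 bumps 7 from row 1; 7 starts row 2. P = [[2, 8], [7]].
Insert 4: 4 bumps 8 from row 1; 8 appends to row 2. P = [[2, 4], [7, 8]].
Insert 6: appended to row 1. P = [[2, 4, 6], [7, 8]].
Insert 3: 3 bumps 4 from row 1; 4 bumps 7 from row 2; 7 starts row 3. P = [[2, 3, 6], [4, 8], [7]].
Insert 1: 1 bumps 2 from row 1; 2 bumps 4 from row 2; 4 bumps 7 from row 3; 7 starts row 4. P = [[1, 3, 6], [2, 8], [4], [7]].
Insert 5: 5 bumps 6 from row 1; 6 bumps 8 from row 2; 8 appends to row 3. P = [[1, 3, 5], [2, 6], [4, 8], [7]].

So P = [[1, 3, 5], [2, 6], [4, 8], [7]], Q = [[1, 2, 5], [3, 4], [6, 8], [7]].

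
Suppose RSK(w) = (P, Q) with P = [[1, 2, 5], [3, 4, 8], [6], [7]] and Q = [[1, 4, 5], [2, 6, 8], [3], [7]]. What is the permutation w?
7 3 1 6 8 4 2 5

Reverse the RSK construction: for i from n down to 1, find the cell of Q containing i, remove the entry at that cell from P, and reverse-bump it up through P; the value ejected from row 1 is w(i).

Step i=8: Q has 8 at row 2, column 3; remove 8 from row 2 of P and reverse-bump: 8 enters row 1 and ejects 5. So w(8) = 5. P is now [[1, 2, 8], [3, 4], [6], [7]].
Step i=7: Q has 7 at row 4, column 1; remove 7 from row 4 of P and reverse-bump: 7 enters row 3 and ejects 6; 6 enters row 2 and ejects 4; 4 enters row 1 and ejects 2. So w(7) = 2. P is now [[1, 4, 8], [3, 6], [7]].
Step i=6: Q has 6 at row 2, column 2; remove 6 from row 2 of P and reverse-bump: 6 enters row 1 and ejects 4. So w(6) = 4. P is now [[1, 6, 8], [3], [7]].
Step i=5: Q has 5 at row 1, column 3; remove that cell from P, ejecting 8. So w(5) = 8. P is now [[1, 6], [3], [7]].
Step i=4: Q has 4 at row 1, column 2; remove that cell from P, ejecting 6. So w(4) = 6. P is now [[1], [3], [7]].
Step i=3: Q has 3 at row 3, column 1; remove 7 from row 3 of P and reverse-bump: 7 enters row 2 and ejects 3; 3 enters row 1 and ejects 1. So w(3) = 1. P is now [[3], [7]].
Step i=2: Q has 2 at row 2, column 1; remove 7 from row 2 of P and reverse-bump: 7 enters row 1 and ejects 3. So w(2) = 3. P is now [[7]].
Step i=1: Q has 1 at row 1, column 1; remove that cell from P, ejecting 7. So w(1) = 7. P is now [].

So w = 7 3 1 6 8 4 2 5.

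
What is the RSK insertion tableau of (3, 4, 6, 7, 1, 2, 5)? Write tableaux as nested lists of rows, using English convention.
P = [[1, 2, 5, 7], [3, 4, 6]]

Insert 3: appended to row 1. P = [[3]].
Insert 4: appended to row 1. P = [[3, 4]].
Insert 6: appended to row 1. P = [[3, 4, 6]].
Insert 7: appended to row 1. P = [[3, 4, 6, 7]].
Insert 1: 1 bumps 3 from row 1; 3 starts row 2. P = [[1, 4, 6, 7], [3]].
Insert 2: 2 bumps 4 from row 1; 4 appends to row 2. P = [[1, 2, 6, 7], [3, 4]].
Insert 5: 5 bumps 6 from row 1; 6 appends to row 2. P = [[1, 2, 5, 7], [3, 4, 6]].

So P = [[1, 2, 5, 7], [3, 4, 6]].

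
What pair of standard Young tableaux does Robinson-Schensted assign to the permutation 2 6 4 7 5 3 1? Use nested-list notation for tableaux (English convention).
Insert each entry of the permutation into P by Schensted row insertion, recording in Q the position of each new cell.

Insert 2: appended to row 1. P = [[2]].
Insert 6: appended to row 1. P = [[2, 6]].
Insert 4: 4 bumps 6 from row 1; 6 starts row 2. P = [[2, 4], [6]].
Insert 7: appended to row 1. P = [[2, 4, 7], [6]].
Insert 5: 5 bumps 7 from row 1; 7 appends to row 2. P = [[2, 4, 5], [6, 7]].
Insert 3: 3 bumps 4 from row 1; 4 bumps 6 from row 2; 6 starts row 3. P = [[2, 3, 5], [4, 7], [6]].
Insert 1: 1 bumps 2 from row 1; 2 bumps 4 from row 2; 4 bumps 6 from row 3; 6 starts row 4. P = [[1, 3, 5], [2, 7], [4], [6]].

So P = [[1, 3, 5], [2, 7], [4], [6]], Q = [[1, 2, 4], [3, 5], [6], [7]].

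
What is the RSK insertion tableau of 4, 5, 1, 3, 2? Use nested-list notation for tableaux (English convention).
After inserting 4: P = [[4]].
After inserting 5: P = [[4, 5]].
After inserting 1: P = [[1, 5], [4]].
After inserting 3: P = [[1, 3], [4, 5]].
After inserting 2: P = [[1, 2], [3, 5], [4]].

So P = [[1, 2], [3, 5], [4]].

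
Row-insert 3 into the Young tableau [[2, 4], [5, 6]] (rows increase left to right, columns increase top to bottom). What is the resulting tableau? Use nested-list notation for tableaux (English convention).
[[2, 3], [4, 6], [5]]

In row 1, 3 replaces 4 (the leftmost entry greater than 3); 4 is bumped to row 2. In row 2, 4 replaces 5 (the leftmost entry greater than 4); 5 is bumped to row 3. 5 starts a new row 3. The new tableau is [[2, 3], [4, 6], [5]].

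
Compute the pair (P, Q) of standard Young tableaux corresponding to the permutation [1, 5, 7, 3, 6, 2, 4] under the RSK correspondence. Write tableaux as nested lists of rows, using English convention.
Insert each entry of the permutation into P by Schensted row insertion, recording in Q the position of each new cell.

After inserting 1: P = [[1]].
After inserting 5: P = [[1, 5]].
After inserting 7: P = [[1, 5, 7]].
After inserting 3: P = [[1, 3, 7], [5]].
After inserting 6: P = [[1, 3, 6], [5, 7]].
After inserting 2: P = [[1, 2, 6], [3, 7], [5]].
After inserting 4: P = [[1, 2, 4], [3, 6], [5, 7]].

So P = [[1, 2, 4], [3, 6], [5, 7]], Q = [[1, 2, 3], [4, 5], [6, 7]].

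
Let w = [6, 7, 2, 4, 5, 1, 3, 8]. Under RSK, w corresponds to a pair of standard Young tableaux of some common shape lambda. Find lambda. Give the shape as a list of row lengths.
Row-insert each entry into an empty tableau.

After inserting 6: P = [[6]].
After inserting 7: P = [[6, 7]].
After inserting 2: P = [[2, 7], [6]].
After inserting 4: P = [[2, 4], [6, 7]].
After inserting 5: P = [[2, 4, 5], [6, 7]].
After inserting 1: P = [[1, 4, 5], [2, 7], [6]].
After inserting 3: P = [[1, 3, 5], [2, 4], [6, 7]].
After inserting 8: P = [[1, 3, 5, 8], [2, 4], [6, 7]].

The final insertion tableau P = [[1, 3, 5, 8], [2, 4], [6, 7]] has shape [4, 2, 2].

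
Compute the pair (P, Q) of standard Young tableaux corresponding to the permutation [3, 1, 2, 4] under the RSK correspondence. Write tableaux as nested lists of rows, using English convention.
P = [[1, 2, 4], [3]], Q = [[1, 3, 4], [2]]

Insert each entry of the permutation into P by Schensted row insertion, recording in Q the position of each new cell.

Insert 3: appended to row 1. P = [[3]], Q = [[1]].
Insert 1: 1 bumps 3 from row 1; 3 starts row 2. P = [[1], [3]], Q = [[1], [2]].
Insert 2: appended to row 1. P = [[1, 2], [3]], Q = [[1, 3], [2]].
Insert 4: appended to row 1. P = [[1, 2, 4], [3]], Q = [[1, 3, 4], [2]].

So P = [[1, 2, 4], [3]], Q = [[1, 3, 4], [2]].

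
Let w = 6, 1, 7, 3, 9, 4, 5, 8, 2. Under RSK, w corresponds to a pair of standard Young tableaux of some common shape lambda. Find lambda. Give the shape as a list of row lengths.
Row-insert each entry into an empty tableau.

After inserting 6: P = [[6]].
After inserting 1: P = [[1], [6]].
After inserting 7: P = [[1, 7], [6]].
After inserting 3: P = [[1, 3], [6, 7]].
After inserting 9: P = [[1, 3, 9], [6, 7]].
After inserting 4: P = [[1, 3, 4], [6, 7, 9]].
After inserting 5: P = [[1, 3, 4, 5], [6, 7, 9]].
After inserting 8: P = [[1, 3, 4, 5, 8], [6, 7, 9]].
After inserting 2: P = [[1, 2, 4, 5, 8], [3, 7, 9], [6]].

The final insertion tableau P = [[1, 2, 4, 5, 8], [3, 7, 9], [6]] has shape [5, 3, 1].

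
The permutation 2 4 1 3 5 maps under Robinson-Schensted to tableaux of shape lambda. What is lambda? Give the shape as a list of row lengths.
Row-insert each entry into an empty tableau.

After inserting 2: P = [[2]].
After inserting 4: P = [[2, 4]].
After inserting 1: P = [[1, 4], [2]].
After inserting 3: P = [[1, 3], [2, 4]].
After inserting 5: P = [[1, 3, 5], [2, 4]].

The final insertion tableau P = [[1, 3, 5], [2, 4]] has shape [3, 2].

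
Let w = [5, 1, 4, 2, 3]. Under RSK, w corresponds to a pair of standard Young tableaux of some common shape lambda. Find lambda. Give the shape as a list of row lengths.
[3, 1, 1]

Row-insert each entry into an empty tableau.

After inserting 5: P = [[5]].
After inserting 1: P = [[1], [5]].
After inserting 4: P = [[1, 4], [5]].
After inserting 2: P = [[1, 2], [4], [5]].
After inserting 3: P = [[1, 2, 3], [4], [5]].

The final insertion tableau P = [[1, 2, 3], [4], [5]] has shape [3, 1, 1].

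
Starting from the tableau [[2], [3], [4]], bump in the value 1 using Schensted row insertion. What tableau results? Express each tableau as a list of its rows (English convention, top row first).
In row 1, 1 replaces 2 (the leftmost entry greater than 1); 2 is bumped to row 2. In row 2, 2 replaces 3 (the leftmost entry greater than 2); 3 is bumped to row 3. In row 3, 3 replaces 4 (the leftmost entry greater than 3); 4 is bumped to row 4. 4 starts a new row 4. The new tableau is [[1], [2], [3], [4]].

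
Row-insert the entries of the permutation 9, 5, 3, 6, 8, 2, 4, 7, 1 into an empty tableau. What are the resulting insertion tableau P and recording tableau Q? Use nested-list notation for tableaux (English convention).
Insert each entry of the permutation into P by Schensted row insertion, recording in Q the position of each new cell.

After inserting 9: P = [[9]].
After inserting 5: P = [[5], [9]].
After inserting 3: P = [[3], [5], [9]].
After inserting 6: P = [[3, 6], [5], [9]].
After inserting 8: P = [[3, 6, 8], [5], [9]].
After inserting 2: P = [[2, 6, 8], [3], [5], [9]].
After inserting 4: P = [[2, 4, 8], [3, 6], [5], [9]].
After inserting 7: P = [[2, 4, 7], [3, 6, 8], [5], [9]].
After inserting 1: P = [[1, 4, 7], [2, 6, 8], [3], [5], [9]].

So P = [[1, 4, 7], [2, 6, 8], [3], [5], [9]], Q = [[1, 4, 5], [2, 7, 8], [3], [6], [9]].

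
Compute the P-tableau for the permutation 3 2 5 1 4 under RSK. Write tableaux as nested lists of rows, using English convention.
P = [[1, 4], [2, 5], [3]]

Insert 3: appended to row 1. P = [[3]].
Insert 2: 2 bumps 3 from row 1; 3 starts row 2. P = [[2], [3]].
Insert 5: appended to row 1. P = [[2, 5], [3]].
Insert 1: 1 bumps 2 from row 1; 2 bumps 3 from row 2; 3 starts row 3. P = [[1, 5], [2], [3]].
Insert 4: 4 bumps 5 from row 1; 5 appends to row 2. P = [[1, 4], [2, 5], [3]].

So P = [[1, 4], [2, 5], [3]].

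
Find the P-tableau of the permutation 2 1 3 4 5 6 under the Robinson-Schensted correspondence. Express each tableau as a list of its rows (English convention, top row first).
Insert 2: appended to row 1. P = [[2]].
Insert 1: 1 bumps 2 from row 1; 2 starts row 2. P = [[1], [2]].
Insert 3: appended to row 1. P = [[1, 3], [2]].
Insert 4: appended to row 1. P = [[1, 3, 4], [2]].
Insert 5: appended to row 1. P = [[1, 3, 4, 5], [2]].
Insert 6: appended to row 1. P = [[1, 3, 4, 5, 6], [2]].

So P = [[1, 3, 4, 5, 6], [2]].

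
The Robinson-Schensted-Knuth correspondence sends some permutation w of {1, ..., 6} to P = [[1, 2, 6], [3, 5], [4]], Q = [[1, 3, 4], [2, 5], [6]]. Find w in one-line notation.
Reverse the RSK construction: for i from n down to 1, find the cell of Q containing i, remove the entry at that cell from P, and reverse-bump it up through P; the value ejected from row 1 is w(i).

Step i=6: Q has 6 at row 3, column 1; remove 4 from row 3 of P and reverse-bump: 4 enters row 2 and ejects 3; 3 enters row 1 and ejects 2. So w(6) = 2. P is now [[1, 3, 6], [4, 5]].
Step i=5: Q has 5 at row 2, column 2; remove 5 from row 2 of P and reverse-bump: 5 enters row 1 and ejects 3. So w(5) = 3. P is now [[1, 5, 6], [4]].
Step i=4: Q has 4 at row 1, column 3; remove that cell from P, ejecting 6. So w(4) = 6. P is now [[1, 5], [4]].
Step i=3: Q has 3 at row 1, column 2; remove that cell from P, ejecting 5. So w(3) = 5. P is now [[1], [4]].
Step i=2: Q has 2 at row 2, column 1; remove 4 from row 2 of P and reverse-bump: 4 enters row 1 and ejects 1. So w(2) = 1. P is now [[4]].
Step i=1: Q has 1 at row 1, column 1; remove that cell from P, ejecting 4. So w(1) = 4. P is now [].

So w = 4 1 5 6 3 2.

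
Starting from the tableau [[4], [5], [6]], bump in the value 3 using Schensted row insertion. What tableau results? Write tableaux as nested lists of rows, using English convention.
[[3], [4], [5], [6]]

In row 1, 3 replaces 4 (the leftmost entry greater than 3); 4 is bumped to row 2. In row 2, 4 replaces 5 (the leftmost entry greater than 4); 5 is bumped to row 3. In row 3, 5 replaces 6 (the leftmost entry greater than 5); 6 is bumped to row 4. 6 starts a new row 4. The new tableau is [[3], [4], [5], [6]].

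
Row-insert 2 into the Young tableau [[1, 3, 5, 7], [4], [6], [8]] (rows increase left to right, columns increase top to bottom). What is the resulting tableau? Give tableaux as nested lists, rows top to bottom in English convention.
[[1, 2, 5, 7], [3], [4], [6], [8]]

In row 1, 2 replaces 3 (the leftmost entry greater than 2); 3 is bumped to row 2. In row 2, 3 replaces 4 (the leftmost entry greater than 3); 4 is bumped to row 3. In row 3, 4 replaces 6 (the leftmost entry greater than 4); 6 is bumped to row 4. In row 4, 6 replaces 8 (the leftmost entry greater than 6); 8 is bumped to row 5. 8 starts a new row 5. The new tableau is [[1, 2, 5, 7], [3], [4], [6], [8]].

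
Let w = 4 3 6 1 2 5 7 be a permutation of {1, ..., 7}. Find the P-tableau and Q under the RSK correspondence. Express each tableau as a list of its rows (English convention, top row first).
Insert each entry of the permutation into P by Schensted row insertion, recording in Q the position of each new cell.

After inserting 4: P = [[4]].
After inserting 3: P = [[3], [4]].
After inserting 6: P = [[3, 6], [4]].
After inserting 1: P = [[1, 6], [3], [4]].
After inserting 2: P = [[1, 2], [3, 6], [4]].
After inserting 5: P = [[1, 2, 5], [3, 6], [4]].
After inserting 7: P = [[1, 2, 5, 7], [3, 6], [4]].

So P = [[1, 2, 5, 7], [3, 6], [4]], Q = [[1, 3, 6, 7], [2, 5], [4]].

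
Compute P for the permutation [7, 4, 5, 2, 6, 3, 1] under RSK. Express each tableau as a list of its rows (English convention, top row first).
P = [[1, 3, 6], [2, 5], [4], [7]]

Insert 7: appended to row 1. P = [[7]].
Insert 4: 4 bumps 7 from row 1; 7 starts row 2. P = [[4], [7]].
Insert 5: appended to row 1. P = [[4, 5], [7]].
Insert 2: 2 bumps 4 from row 1; 4 bumps 7 from row 2; 7 starts row 3. P = [[2, 5], [4], [7]].
Insert 6: appended to row 1. P = [[2, 5, 6], [4], [7]].
Insert 3: 3 bumps 5 from row 1; 5 appends to row 2. P = [[2, 3, 6], [4, 5], [7]].
Insert 1: 1 bumps 2 from row 1; 2 bumps 4 from row 2; 4 bumps 7 from row 3; 7 starts row 4. P = [[1, 3, 6], [2, 5], [4], [7]].

So P = [[1, 3, 6], [2, 5], [4], [7]].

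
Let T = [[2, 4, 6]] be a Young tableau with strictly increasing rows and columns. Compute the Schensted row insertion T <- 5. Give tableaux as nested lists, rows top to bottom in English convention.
[[2, 4, 5], [6]]

In row 1, 5 replaces 6 (the leftmost entry greater than 5); 6 is bumped to row 2. 6 starts a new row 2. The new tableau is [[2, 4, 5], [6]].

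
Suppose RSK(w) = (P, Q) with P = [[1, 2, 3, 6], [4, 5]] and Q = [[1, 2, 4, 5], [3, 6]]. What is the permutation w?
1 4 2 5 6 3

Reverse the RSK construction: for i from n down to 1, find the cell of Q containing i, remove the entry at that cell from P, and reverse-bump it up through P; the value ejected from row 1 is w(i).

Step i=6: Q has 6 at row 2, column 2; remove 5 from row 2 of P and reverse-bump: 5 enters row 1 and ejects 3. So w(6) = 3. P is now [[1, 2, 5, 6], [4]].
Step i=5: Q has 5 at row 1, column 4; remove that cell from P, ejecting 6. So w(5) = 6. P is now [[1, 2, 5], [4]].
Step i=4: Q has 4 at row 1, column 3; remove that cell from P, ejecting 5. So w(4) = 5. P is now [[1, 2], [4]].
Step i=3: Q has 3 at row 2, column 1; remove 4 from row 2 of P and reverse-bump: 4 enters row 1 and ejects 2. So w(3) = 2. P is now [[1, 4]].
Step i=2: Q has 2 at row 1, column 2; remove that cell from P, ejecting 4. So w(2) = 4. P is now [[1]].
Step i=1: Q has 1 at row 1, column 1; remove that cell from P, ejecting 1. So w(1) = 1. P is now [].

So w = 1 4 2 5 6 3.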